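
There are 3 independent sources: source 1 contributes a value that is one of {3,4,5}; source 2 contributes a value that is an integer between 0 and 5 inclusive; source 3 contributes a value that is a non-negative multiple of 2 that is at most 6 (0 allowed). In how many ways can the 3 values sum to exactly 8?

The generating function for the choices is (z³ + z⁴ + z⁵)·(1 + z + z² + z³ + z⁴ + z⁵)·(1 + z² + z⁴ + z⁶); the count is [z⁸].
(z³ + z⁴ + z⁵) has coefficients 0,0,0,1,1,1 for degrees 0…5.
(1 + z + z² + z³ + z⁴ + z⁵) has coefficients 1,1,1,1,1,1,0,0,0 for degrees 0…8.
Finally multiplying by (1 + z² + z⁴ + z⁶), the product of all factors after the first has coefficients 1,1,2,2,3,3,3,3,2 for degrees 0…8.
[z⁸] = 1·3 + 1·3 + 1·2 = 8.

8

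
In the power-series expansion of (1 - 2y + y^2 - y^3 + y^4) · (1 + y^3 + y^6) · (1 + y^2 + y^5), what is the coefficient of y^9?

-3

(1 - 2y + y^2 - y^3 + y^4) has coefficients 1,-2,1,-1,1 for degrees 0…4.
(1 + y^3 + y^6) has coefficients 1,0,0,1,0,0,1,0,0,0 for degrees 0…9.
Finally multiplying by (1 + y^2 + y^5), the product of all factors after the first has coefficients 1,0,1,1,0,2,1,0,2,0 for degrees 0…9.
[y^9] = 1·0 − 2·2 + 1·0 − 1·1 + 1·2 = -3.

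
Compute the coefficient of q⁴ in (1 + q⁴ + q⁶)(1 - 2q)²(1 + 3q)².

37

(1 + q⁴ + q⁶) has coefficients 1,0,0,0,1 for degrees 0…4.
(1 - 2q)² has coefficients 1,-4,4,0,0 for degrees 0…4.
Finally multiplying by (1 + 3q)², the product of all factors after the first has coefficients 1,2,-11,-12,36 for degrees 0…4.
[q⁴] = 1·36 + 1·1 = 37.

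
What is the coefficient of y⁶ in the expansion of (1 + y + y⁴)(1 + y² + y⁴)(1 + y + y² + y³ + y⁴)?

(1 + y + y⁴) has coefficients 1,1,0,0,1 for degrees 0…4.
(1 + y² + y⁴) has coefficients 1,0,1,0,1,0,0 for degrees 0…6.
Finally multiplying by (1 + y + y² + y³ + y⁴), the product of all factors after the first has coefficients 1,1,2,2,3,2,2 for degrees 0…6.
[y⁶] = 1·2 + 1·2 + 1·2 = 6.

6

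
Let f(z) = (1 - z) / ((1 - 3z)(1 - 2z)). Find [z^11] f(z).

The denominator gives the recurrence a_n = 5a_(n−1) − 6a_(n−2) for n ≥ 2; the numerator fixes a_0 = 1, a_1 = 4.
Iterating: 1, 4, 14, 46, 146, 454, 1394, 4246, 12866, 38854, 117074, 352246, so a_11 = 352246.

352246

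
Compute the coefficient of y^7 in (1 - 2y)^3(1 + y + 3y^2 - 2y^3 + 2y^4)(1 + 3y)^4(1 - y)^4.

-588

(1 - 2y)^3 has coefficients 1,-6,12,-8 for degrees 0…3.
(1 + y + 3y^2 - 2y^3 + 2y^4) has coefficients 1,1,3,-2,2,0,0,0 for degrees 0…7.
Multiplying by (1 + 3y)^4 gives running coefficients 1,13,69,196,329,321,135,54 for degrees 0…7.
Finally multiplying by (1 - y)^4, the product of all factors after the first has coefficients 1,9,23,-6,-92,-82,110,320 for degrees 0…7.
[y^7] = 1·320 − 6·110 + 12·(-82) − 8·(-92) = -588.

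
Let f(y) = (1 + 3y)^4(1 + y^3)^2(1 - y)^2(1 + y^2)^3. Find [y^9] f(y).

-244

(1 + 3y)^4 has coefficients 1,12,54,108,81 for degrees 0…4.
(1 + y^3)^2 has coefficients 1,0,0,2,0,0,1,0,0,0 for degrees 0…9.
Multiplying by (1 - y)^2 gives running coefficients 1,-2,1,2,-4,2,1,-2,1,0 for degrees 0…9.
Finally multiplying by (1 + y^2)^3, the product of all factors after the first has coefficients 1,-2,4,-4,2,2,-7,8,-7,2 for degrees 0…9.
[y^9] = 1·2 + 12·(-7) + 54·8 + 108·(-7) + 81·2 = -244.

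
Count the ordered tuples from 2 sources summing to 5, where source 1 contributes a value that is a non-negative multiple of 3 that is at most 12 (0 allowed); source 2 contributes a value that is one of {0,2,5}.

2

The generating function for the choices is (1 + q³ + q⁶ + q⁹ + q¹²)·(1 + q² + q⁵); the count is [q⁵].
(1 + q³ + q⁶ + q⁹ + q¹²) has coefficients 1,0,0,1,0,0 for degrees 0…5.
(1 + q² + q⁵) has coefficients 1,0,1,0,0,1 for degrees 0…5.
[q⁵] = 1·1 + 1·1 = 2.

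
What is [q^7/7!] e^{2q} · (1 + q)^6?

The EGF product rule gives c_7 = Σ_{k_1+k_2=7} C(7; k_1,k_2) · ∏ g_i(k_i), where e^{2q} gives (2)^k; (1+q)^6 gives the falling factorial (6)_k.
g_1(k) for k = 0…7: 1, 2, 4, 8, 16, 32, 64, 128.
g_2(k) for k = 0…7: 1, 6, 30, 120, 360, 720, 720, 0.
c_7 = Σ_k C(7,k)·g_1(k)·g_2(7−k) = 7·2·720 + 21·4·720 + 35·8·360 + 35·16·120 + 21·32·30 + 7·64·6 + 1·128·1 = 10080 + 60480 + 100800 + 67200 + 20160 + 2688 + 128 = 261536.

261536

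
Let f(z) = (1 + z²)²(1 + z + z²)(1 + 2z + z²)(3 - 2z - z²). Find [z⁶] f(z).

(1 + z²)² has coefficients 1,0,2,0,1 for degrees 0…4.
(1 + z + z²) has coefficients 1,1,1,0,0,0,0 for degrees 0…6.
Multiplying by (1 + 2z + z²) gives running coefficients 1,3,4,3,1,0,0 for degrees 0…6.
Finally multiplying by (3 - 2z - z²), the product of all factors after the first has coefficients 3,7,5,-2,-7,-5,-1 for degrees 0…6.
[z⁶] = 1·(-1) + 2·(-7) + 1·5 = -10.

-10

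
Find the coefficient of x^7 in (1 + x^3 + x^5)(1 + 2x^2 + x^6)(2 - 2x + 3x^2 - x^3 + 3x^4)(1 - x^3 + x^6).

5

(1 + x^3 + x^5) has coefficients 1,0,0,1,0,1 for degrees 0…5.
(1 + 2x^2 + x^6) has coefficients 1,0,2,0,0,0,1,0 for degrees 0…7.
Multiplying by (2 - 2x + 3x^2 - x^3 + 3x^4) gives running coefficients 2,-2,7,-5,9,-2,8,-2 for degrees 0…7.
Finally multiplying by (1 - x^3 + x^6), the product of all factors after the first has coefficients 2,-2,7,-7,11,-9,15,-13 for degrees 0…7.
[x^7] = 1·(-13) + 1·11 + 1·7 = 5.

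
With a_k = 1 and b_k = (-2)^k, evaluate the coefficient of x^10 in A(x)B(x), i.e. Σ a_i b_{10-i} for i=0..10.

683

Write out a_i and b_{10-i} for i = 0,…,10 and sum the products.
Σ = 1·1024 + 1·(-512) + 1·256 + 1·(-128) + 1·64 + 1·(-32) + 1·16 + 1·(-8) + 1·4 + 1·(-2) + 1·1 = 683.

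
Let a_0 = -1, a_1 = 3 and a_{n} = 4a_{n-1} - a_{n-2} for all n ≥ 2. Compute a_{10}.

The ordinary generating function has denominator 1 - 4y + y^2.
Iterating the recurrence: a_0,…,a_{10} = -1, 3, 13, 49, 183, 683, 2549, 9513, 35503, 132499, 494493.

494493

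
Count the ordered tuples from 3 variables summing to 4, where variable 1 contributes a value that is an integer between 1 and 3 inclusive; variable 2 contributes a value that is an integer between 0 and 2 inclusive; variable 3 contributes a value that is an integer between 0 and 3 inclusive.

The generating function for the choices is (y + y² + y³)·(1 + y + y²)·(1 + y + y² + y³); the count is [y⁴].
(y + y² + y³) has coefficients 0,1,1,1 for degrees 0…3.
(1 + y + y²) has coefficients 1,1,1,0,0 for degrees 0…4.
Finally multiplying by (1 + y + y² + y³), the product of all factors after the first has coefficients 1,2,3,3,2 for degrees 0…4.
[y⁴] = 1·3 + 1·3 + 1·2 = 8.

8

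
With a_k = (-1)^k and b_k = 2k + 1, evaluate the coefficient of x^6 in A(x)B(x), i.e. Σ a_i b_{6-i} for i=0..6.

7

Write out a_i and b_{6-i} for i = 0,…,6 and sum the products.
Σ = 1·13 − 1·11 + 1·9 − 1·7 + 1·5 − 1·3 + 1·1 = 7.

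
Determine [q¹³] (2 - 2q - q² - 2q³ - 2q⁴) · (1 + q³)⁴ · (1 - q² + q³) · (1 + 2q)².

-10

(2 - 2q - q² - 2q³ - 2q⁴) has coefficients 2,-2,-1,-2,-2 for degrees 0…4.
(1 + q³)⁴ has coefficients 1,0,0,4,0,0,6,0,0,4,0,0,1,0 for degrees 0…13.
Multiplying by (1 - q² + q³) gives running coefficients 1,0,-1,5,0,-4,10,0,-6,10,0,-4,5,0 for degrees 0…13.
Finally multiplying by (1 + 2q)², the product of all factors after the first has coefficients 1,4,3,1,16,16,-6,24,34,-14,16,36,-11,4 for degrees 0…13.
[q¹³] = 2·4 − 2·(-11) − 1·36 − 2·16 − 2·(-14) = -10.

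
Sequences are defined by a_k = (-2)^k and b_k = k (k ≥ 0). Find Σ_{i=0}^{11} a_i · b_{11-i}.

459

This is [x^11] in the product of the two ordinary generating functions.
Σ = 1·11 − 2·10 + 4·9 − 8·8 + 16·7 − 32·6 + 64·5 − 128·4 + 256·3 − 512·2 + 1024·1 − 2048·0 = 459.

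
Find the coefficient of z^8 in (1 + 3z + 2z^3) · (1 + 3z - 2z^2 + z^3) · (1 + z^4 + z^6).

(1 + 3z + 2z^3) has coefficients 1,3,0,2 for degrees 0…3.
(1 + 3z - 2z^2 + z^3) has coefficients 1,3,-2,1,0,0,0,0,0 for degrees 0…8.
Finally multiplying by (1 + z^4 + z^6), the product of all factors after the first has coefficients 1,3,-2,1,1,3,-1,4,-2 for degrees 0…8.
[z^8] = 1·(-2) + 3·4 + 2·3 = 16.

16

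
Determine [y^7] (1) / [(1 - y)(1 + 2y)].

Partial fractions give a closed form: a_n = (1/3)·1^n + (2/3)·(-2)^n.
At n = 7: a_7 = -85.

-85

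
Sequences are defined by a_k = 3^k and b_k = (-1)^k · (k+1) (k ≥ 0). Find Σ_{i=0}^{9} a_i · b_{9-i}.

Write out a_i and b_{9-i} for i = 0,…,9 and sum the products.
Σ = 1·(-10) + 3·9 + 9·(-8) + 27·7 + 81·(-6) + 243·5 + 729·(-4) + 2187·3 + 6561·(-2) + 19683·1 = 11069.

11069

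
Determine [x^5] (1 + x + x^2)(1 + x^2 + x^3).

(1 + x + x^2) has coefficients 1,1,1 for degrees 0…2.
(1 + x^2 + x^3) has coefficients 1,0,1,1,0,0 for degrees 0…5.
[x^5] = 1·0 + 1·0 + 1·1 = 1.

1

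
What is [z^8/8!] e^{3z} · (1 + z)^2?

82377

The EGF product rule gives c_8 = Σ_{k_1+k_2=8} C(8; k_1,k_2) · ∏ g_i(k_i), where e^{3z} gives (3)^k; (1+z)^2 gives the falling factorial (2)_k.
g_1(k) for k = 0…8: 1, 3, 9, 27, 81, 243, 729, 2187, 6561.
g_2(k) for k = 0…8: 1, 2, 2, 0, 0, 0, 0, 0, 0.
c_8 = Σ_k C(8,k)·g_1(k)·g_2(8−k) = 28·729·2 + 8·2187·2 + 1·6561·1 = 40824 + 34992 + 6561 = 82377.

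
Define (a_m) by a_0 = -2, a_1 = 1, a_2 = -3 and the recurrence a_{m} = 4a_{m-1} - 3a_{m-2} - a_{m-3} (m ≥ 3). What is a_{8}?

-3165

The ordinary generating function has denominator 1 - 4q + 3q^2 + q^3.
Iterating the recurrence: a_0,…,a_{8} = -2, 1, -3, -13, -44, -134, -391, -1118, -3165.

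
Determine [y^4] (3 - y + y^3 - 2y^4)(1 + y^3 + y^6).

(3 - y + y^3 - 2y^4) has coefficients 3,-1,0,1,-2 for degrees 0…4.
(1 + y^3 + y^6) has coefficients 1,0,0,1,0 for degrees 0…4.
[y^4] = 3·0 − 1·1 + 1·0 − 2·1 = -3.

-3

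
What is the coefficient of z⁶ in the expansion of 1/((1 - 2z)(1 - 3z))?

2059

The denominator gives the recurrence a_n = 5a_(n−1) − 6a_(n−2) for n ≥ 2; the numerator fixes a_0 = 1, a_1 = 5.
Iterating: 1, 5, 19, 65, 211, 665, 2059, so a_6 = 2059.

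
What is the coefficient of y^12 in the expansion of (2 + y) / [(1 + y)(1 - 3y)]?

The denominator gives the recurrence a_n = 2a_(n−1) + 3a_(n−2) for n ≥ 3; the numerator fixes a_0 = 2, a_1 = 5, a_2 = 16.
Iterating: 2, 5, 16, 47, 142, 425, 1276, 3827, 11482, 34445, 103336, 310007, 930022, so a_12 = 930022.

930022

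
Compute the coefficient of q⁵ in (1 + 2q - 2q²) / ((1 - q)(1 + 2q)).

11

The denominator gives the recurrence a_n = −a_(n−1) + 2a_(n−2) for n ≥ 3; the numerator fixes a_0 = 1, a_1 = 1, a_2 = -1.
Iterating: 1, 1, -1, 3, -5, 11, so a_5 = 11.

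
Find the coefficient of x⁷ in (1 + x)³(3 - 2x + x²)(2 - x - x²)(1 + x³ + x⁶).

(1 + x)³ has coefficients 1,3,3,1 for degrees 0…3.
(3 - 2x + x²) has coefficients 3,-2,1,0,0,0,0,0 for degrees 0…7.
Multiplying by (2 - x - x²) gives running coefficients 6,-7,1,1,-1,0,0,0 for degrees 0…7.
Finally multiplying by (1 + x³ + x⁶), the product of all factors after the first has coefficients 6,-7,1,7,-8,1,7,-8 for degrees 0…7.
[x⁷] = 1·(-8) + 3·7 + 3·1 + 1·(-8) = 8.

8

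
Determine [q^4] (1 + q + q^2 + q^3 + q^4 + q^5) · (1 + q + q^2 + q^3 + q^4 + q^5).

5

(1 + q + q^2 + q^3 + q^4 + q^5) has coefficients 1,1,1,1,1 for degrees 0…4.
(1 + q + q^2 + q^3 + q^4 + q^5) has coefficients 1,1,1,1,1 for degrees 0…4.
[q^4] = 1·1 + 1·1 + 1·1 + 1·1 + 1·1 = 5.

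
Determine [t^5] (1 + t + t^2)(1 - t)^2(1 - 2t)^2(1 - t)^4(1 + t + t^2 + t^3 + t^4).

-47

(1 + t + t^2) has coefficients 1,1,1 for degrees 0…2.
(1 - t)^2 has coefficients 1,-2,1,0,0,0 for degrees 0…5.
Multiplying by (1 - 2t)^2 gives running coefficients 1,-6,13,-12,4,0 for degrees 0…5.
Multiplying by (1 - t)^4 gives running coefficients 1,-10,43,-104,155,-146 for degrees 0…5.
Finally multiplying by (1 + t + t^2 + t^3 + t^4), the product of all factors after the first has coefficients 1,-9,34,-70,85,-62 for degrees 0…5.
[t^5] = 1·(-62) + 1·85 + 1·(-70) = -47.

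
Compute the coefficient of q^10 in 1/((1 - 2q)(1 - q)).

The denominator gives the recurrence a_n = 3a_(n−1) − 2a_(n−2) for n ≥ 2; the numerator fixes a_0 = 1, a_1 = 3.
Iterating: 1, 3, 7, 15, 31, 63, 127, 255, 511, 1023, 2047, so a_10 = 2047.

2047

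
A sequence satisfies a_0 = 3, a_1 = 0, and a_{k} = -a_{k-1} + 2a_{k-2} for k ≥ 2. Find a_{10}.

The ordinary generating function has denominator 1 + t - 2t^2.
Iterating the recurrence: a_0,…,a_{10} = 3, 0, 6, -6, 18, -30, 66, -126, 258, -510, 1026.

1026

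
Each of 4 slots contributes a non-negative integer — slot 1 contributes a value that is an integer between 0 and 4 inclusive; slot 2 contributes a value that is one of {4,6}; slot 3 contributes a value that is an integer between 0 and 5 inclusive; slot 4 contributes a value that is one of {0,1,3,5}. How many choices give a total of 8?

The generating function for the choices is (1 + x + x² + x³ + x⁴)·(x⁴ + x⁶)·(1 + x + x² + x³ + x⁴ + x⁵)·(1 + x + x³ + x⁵); the count is [x⁸].
(1 + x + x² + x³ + x⁴) has coefficients 1,1,1,1,1 for degrees 0…4.
(x⁴ + x⁶) has coefficients 0,0,0,0,1,0,1,0,0 for degrees 0…8.
Multiplying by (1 + x + x² + x³ + x⁴ + x⁵) gives running coefficients 0,0,0,0,1,1,2,2,2 for degrees 0…8.
Finally multiplying by (1 + x + x³ + x⁵), the product of all factors after the first has coefficients 0,0,0,0,1,2,3,5,5 for degrees 0…8.
[x⁸] = 1·5 + 1·5 + 1·3 + 1·2 + 1·1 = 16.

16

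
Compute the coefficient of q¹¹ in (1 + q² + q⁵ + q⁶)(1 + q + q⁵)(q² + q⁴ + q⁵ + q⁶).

6

(1 + q² + q⁵ + q⁶) has coefficients 1,0,1,0,0,1,1 for degrees 0…6.
(1 + q + q⁵) has coefficients 1,1,0,0,0,1,0,0,0,0,0,0 for degrees 0…11.
Finally multiplying by (q² + q⁴ + q⁵ + q⁶), the product of all factors after the first has coefficients 0,0,1,1,1,2,2,2,0,1,1,1 for degrees 0…11.
[q¹¹] = 1·1 + 1·1 + 1·2 + 1·2 = 6.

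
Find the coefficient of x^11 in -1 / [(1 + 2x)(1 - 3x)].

Partial fractions give a closed form: a_n = (-2/5)·(-2)^n + (-3/5)·3^n.
At n = 11: a_11 = -105469.

-105469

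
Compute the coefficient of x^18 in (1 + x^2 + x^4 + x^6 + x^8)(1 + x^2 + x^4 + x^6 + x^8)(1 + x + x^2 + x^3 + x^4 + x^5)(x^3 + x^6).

(1 + x^2 + x^4 + x^6 + x^8) has coefficients 1,0,1,0,1,0,1,0,1 for degrees 0…8.
(1 + x^2 + x^4 + x^6 + x^8) has coefficients 1,0,1,0,1,0,1,0,1,0,0,0,0,0,0,0,0,0,0 for degrees 0…18.
Multiplying by (1 + x + x^2 + x^3 + x^4 + x^5) gives running coefficients 1,1,2,2,3,3,3,3,3,3,2,2,1,1,0,0,0,0,0 for degrees 0…18.
Finally multiplying by (x^3 + x^6), the product of all factors after the first has coefficients 0,0,0,1,1,2,3,4,5,5,6,6,6,5,5,4,3,2,1 for degrees 0…18.
[x^18] = 1·1 + 1·3 + 1·5 + 1·6 + 1·6 = 21.

21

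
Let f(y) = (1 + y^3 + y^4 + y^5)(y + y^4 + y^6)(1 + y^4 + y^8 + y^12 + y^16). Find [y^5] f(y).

(1 + y^3 + y^4 + y^5) has coefficients 1,0,0,1,1,1 for degrees 0…5.
(y + y^4 + y^6) has coefficients 0,1,0,0,1,0 for degrees 0…5.
Finally multiplying by (1 + y^4 + y^8 + y^12 + y^16), the product of all factors after the first has coefficients 0,1,0,0,1,1 for degrees 0…5.
[y^5] = 1·1 + 1·0 + 1·1 + 1·0 = 2.

2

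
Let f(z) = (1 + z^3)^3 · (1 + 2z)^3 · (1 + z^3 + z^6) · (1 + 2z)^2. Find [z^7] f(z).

(1 + z^3)^3 has coefficients 1,0,0,3,0,0,3,0 for degrees 0…7.
(1 + 2z)^3 has coefficients 1,6,12,8,0,0,0,0 for degrees 0…7.
Multiplying by (1 + z^3 + z^6) gives running coefficients 1,6,12,9,6,12,9,6 for degrees 0…7.
Finally multiplying by (1 + 2z)^2, the product of all factors after the first has coefficients 1,10,40,81,90,72,81,90 for degrees 0…7.
[z^7] = 1·90 + 3·90 + 3·10 = 390.

390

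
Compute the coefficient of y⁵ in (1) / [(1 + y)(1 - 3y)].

Partial fractions give a closed form: a_n = (1/4)·(-1)^n + (3/4)·3^n.
At n = 5: a_5 = 182.

182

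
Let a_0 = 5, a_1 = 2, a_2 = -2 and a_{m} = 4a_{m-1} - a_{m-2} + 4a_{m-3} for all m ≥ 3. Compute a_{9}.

46262

The ordinary generating function has denominator 1 - 4x + x^2 - 4x^3.
Iterating the recurrence: a_0,…,a_{9} = 5, 2, -2, 10, 50, 182, 718, 2890, 11570, 46262.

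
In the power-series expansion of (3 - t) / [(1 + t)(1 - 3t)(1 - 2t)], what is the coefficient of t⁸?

38513

The denominator gives the recurrence a_n = 4a_(n−1) − a_(n−2) − 6a_(n−3) for n ≥ 3; the numerator fixes a_0 = 3, a_1 = 11, a_2 = 41.
Iterating: 3, 11, 41, 135, 433, 1351, 4161, 12695, 38513, so a_8 = 38513.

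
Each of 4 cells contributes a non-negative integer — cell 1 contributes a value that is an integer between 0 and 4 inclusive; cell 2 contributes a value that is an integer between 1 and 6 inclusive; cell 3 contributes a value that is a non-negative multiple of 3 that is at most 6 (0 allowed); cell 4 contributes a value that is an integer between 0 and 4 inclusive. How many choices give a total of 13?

The generating function for the choices is (1 + z + z^2 + z^3 + z^4)·(z + z^2 + z^3 + z^4 + z^5 + z^6)·(1 + z^3 + z^6)·(1 + z + z^2 + z^3 + z^4); the count is [z^13].
(1 + z + z^2 + z^3 + z^4) has coefficients 1,1,1,1,1 for degrees 0…4.
(z + z^2 + z^3 + z^4 + z^5 + z^6) has coefficients 0,1,1,1,1,1,1,0,0,0,0,0,0,0 for degrees 0…13.
Multiplying by (1 + z^3 + z^6) gives running coefficients 0,1,1,1,2,2,2,2,2,2,1,1,1,0 for degrees 0…13.
Finally multiplying by (1 + z + z^2 + z^3 + z^4), the product of all factors after the first has coefficients 0,1,2,3,5,7,8,9,10,10,9,8,7,5 for degrees 0…13.
[z^13] = 1·5 + 1·7 + 1·8 + 1·9 + 1·10 = 39.

39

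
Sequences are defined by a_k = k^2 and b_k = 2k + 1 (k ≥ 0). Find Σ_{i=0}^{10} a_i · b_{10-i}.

This is [x^10] in the product of the two ordinary generating functions.
Σ = 0·21 + 1·19 + 4·17 + 9·15 + 16·13 + 25·11 + 36·9 + 49·7 + 64·5 + 81·3 + 100·1 = 2035.

2035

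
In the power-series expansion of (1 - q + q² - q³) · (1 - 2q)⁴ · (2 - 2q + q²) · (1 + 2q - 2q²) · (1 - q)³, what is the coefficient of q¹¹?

3200

(1 - q + q² - q³) has coefficients 1,-1,1,-1 for degrees 0…3.
(1 - 2q)⁴ has coefficients 1,-8,24,-32,16,0,0,0,0,0,0,0 for degrees 0…11.
Multiplying by (2 - 2q + q²) gives running coefficients 2,-18,65,-120,120,-64,16,0,0,0,0,0 for degrees 0…11.
Multiplying by (1 + 2q - 2q²) gives running coefficients 2,-14,25,46,-250,416,-352,160,-32,0,0,0 for degrees 0…11.
Finally multiplying by (1 - q)³, the product of all factors after the first has coefficients 2,-20,73,-73,-299,1279,-2396,2714,-1984,928,-256,32 for degrees 0…11.
[q¹¹] = 1·32 − 1·(-256) + 1·928 − 1·(-1984) = 3200.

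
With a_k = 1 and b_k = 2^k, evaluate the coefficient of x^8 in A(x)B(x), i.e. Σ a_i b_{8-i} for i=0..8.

Write out a_i and b_{8-i} for i = 0,…,8 and sum the products.
Σ = 1·256 + 1·128 + 1·64 + 1·32 + 1·16 + 1·8 + 1·4 + 1·2 + 1·1 = 511.

511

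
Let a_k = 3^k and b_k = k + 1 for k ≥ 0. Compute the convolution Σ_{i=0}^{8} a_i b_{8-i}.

The convolution is the t^8 coefficient of A(t)B(t).
Σ = 1·9 + 3·8 + 9·7 + 27·6 + 81·5 + 243·4 + 729·3 + 2187·2 + 6561·1 = 14757.

14757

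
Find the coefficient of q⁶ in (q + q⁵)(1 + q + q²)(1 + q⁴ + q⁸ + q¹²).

2

(q + q⁵) has coefficients 0,1,0,0,0,1 for degrees 0…5.
(1 + q + q²) has coefficients 1,1,1,0,0,0,0 for degrees 0…6.
Finally multiplying by (1 + q⁴ + q⁸ + q¹²), the product of all factors after the first has coefficients 1,1,1,0,1,1,1 for degrees 0…6.
[q⁶] = 1·1 + 1·1 = 2.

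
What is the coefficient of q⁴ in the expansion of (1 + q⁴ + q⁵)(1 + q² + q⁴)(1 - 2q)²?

6

(1 + q⁴ + q⁵) has coefficients 1,0,0,0,1 for degrees 0…4.
(1 + q² + q⁴) has coefficients 1,0,1,0,1 for degrees 0…4.
Finally multiplying by (1 - 2q)², the product of all factors after the first has coefficients 1,-4,5,-4,5 for degrees 0…4.
[q⁴] = 1·5 + 1·1 = 6.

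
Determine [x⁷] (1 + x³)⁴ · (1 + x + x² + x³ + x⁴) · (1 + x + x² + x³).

(1 + x³)⁴ has coefficients 1,0,0,4,0,0,6,0 for degrees 0…7.
(1 + x + x² + x³ + x⁴) has coefficients 1,1,1,1,1,0,0,0 for degrees 0…7.
Finally multiplying by (1 + x + x² + x³), the product of all factors after the first has coefficients 1,2,3,4,4,3,2,1 for degrees 0…7.
[x⁷] = 1·1 + 4·4 + 6·2 = 29.

29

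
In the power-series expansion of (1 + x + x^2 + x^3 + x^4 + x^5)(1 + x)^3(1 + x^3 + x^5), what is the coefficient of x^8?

(1 + x + x^2 + x^3 + x^4 + x^5) has coefficients 1,1,1,1,1,1 for degrees 0…5.
(1 + x)^3 has coefficients 1,3,3,1,0,0,0,0,0 for degrees 0…8.
Finally multiplying by (1 + x^3 + x^5), the product of all factors after the first has coefficients 1,3,3,2,3,4,4,3,1 for degrees 0…8.
[x^8] = 1·1 + 1·3 + 1·4 + 1·4 + 1·3 + 1·2 = 17.

17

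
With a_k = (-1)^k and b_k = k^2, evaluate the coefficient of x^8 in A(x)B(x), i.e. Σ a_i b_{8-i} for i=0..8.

36

Write out a_i and b_{8-i} for i = 0,…,8 and sum the products.
Σ = 1·64 − 1·49 + 1·36 − 1·25 + 1·16 − 1·9 + 1·4 − 1·1 + 1·0 = 36.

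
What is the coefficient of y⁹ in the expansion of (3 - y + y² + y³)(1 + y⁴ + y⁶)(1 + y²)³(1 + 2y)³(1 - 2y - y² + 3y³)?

113

(3 - y + y² + y³) has coefficients 3,-1,1,1 for degrees 0…3.
(1 + y⁴ + y⁶) has coefficients 1,0,0,0,1,0,1,0,0,0 for degrees 0…9.
Multiplying by (1 + y²)³ gives running coefficients 1,0,3,0,4,0,5,0,6,0 for degrees 0…9.
Multiplying by (1 + 2y)³ gives running coefficients 1,6,15,26,40,48,53,62,66,76 for degrees 0…9.
Finally multiplying by (1 - 2y - y² + 3y³), the product of all factors after the first has coefficients 1,4,2,-7,-9,-13,-5,28,33,41 for degrees 0…9.
[y⁹] = 3·41 − 1·33 + 1·28 + 1·(-5) = 113.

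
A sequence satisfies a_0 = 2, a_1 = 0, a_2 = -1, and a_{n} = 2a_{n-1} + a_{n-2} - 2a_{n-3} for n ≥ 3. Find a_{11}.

The ordinary generating function has denominator 1 - 2x - x^2 + 2x^3.
Iterating the recurrence: a_0,…,a_{11} = 2, 0, -1, -6, -13, -30, -61, -126, -253, -510, -1021, -2046.

-2046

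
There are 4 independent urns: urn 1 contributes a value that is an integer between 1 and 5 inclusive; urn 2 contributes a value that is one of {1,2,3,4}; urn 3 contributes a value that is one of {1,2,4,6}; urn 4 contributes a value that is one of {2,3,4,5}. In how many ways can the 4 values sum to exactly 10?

The generating function for the choices is (x + x² + x³ + x⁴ + x⁵)·(x + x² + x³ + x⁴)·(x + x² + x⁴ + x⁶)·(x² + x³ + x⁴ + x⁵); the count is [x¹⁰].
(x + x² + x³ + x⁴ + x⁵) has coefficients 0,1,1,1,1,1 for degrees 0…5.
(x + x² + x³ + x⁴) has coefficients 0,1,1,1,1,0,0,0,0,0,0 for degrees 0…10.
Multiplying by (x + x² + x⁴ + x⁶) gives running coefficients 0,0,1,2,2,3,2,2,2,1,1 for degrees 0…10.
Finally multiplying by (x² + x³ + x⁴ + x⁵), the product of all factors after the first has coefficients 0,0,0,0,1,3,5,8,9,9,9 for degrees 0…10.
[x¹⁰] = 1·9 + 1·9 + 1·8 + 1·5 + 1·3 = 34.

34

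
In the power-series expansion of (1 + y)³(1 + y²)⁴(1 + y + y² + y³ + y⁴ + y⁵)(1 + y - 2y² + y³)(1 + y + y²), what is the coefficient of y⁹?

290

(1 + y)³ has coefficients 1,3,3,1 for degrees 0…3.
(1 + y²)⁴ has coefficients 1,0,4,0,6,0,4,0,1,0 for degrees 0…9.
Multiplying by (1 + y + y² + y³ + y⁴ + y⁵) gives running coefficients 1,1,5,5,11,11,14,14,11,11 for degrees 0…9.
Multiplying by (1 + y - 2y² + y³) gives running coefficients 1,2,4,9,7,17,8,17,8,8 for degrees 0…9.
Finally multiplying by (1 + y + y²), the product of all factors after the first has coefficients 1,3,7,15,20,33,32,42,33,33 for degrees 0…9.
[y⁹] = 1·33 + 3·33 + 3·42 + 1·32 = 290.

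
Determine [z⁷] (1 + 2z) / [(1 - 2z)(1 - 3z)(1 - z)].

15380

The denominator gives the recurrence a_n = 6a_(n−1) − 11a_(n−2) + 6a_(n−3) for n ≥ 3; the numerator fixes a_0 = 1, a_1 = 8, a_2 = 37.
Iterating: 1, 8, 37, 140, 481, 1568, 4957, 15380, so a_7 = 15380.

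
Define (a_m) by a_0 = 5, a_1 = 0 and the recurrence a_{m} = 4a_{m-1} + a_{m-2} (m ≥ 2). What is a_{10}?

The ordinary generating function has denominator 1 - 4x - x^2.
Iterating the recurrence: a_0,…,a_{10} = 5, 0, 5, 20, 85, 360, 1525, 6460, 27365, 115920, 491045.

491045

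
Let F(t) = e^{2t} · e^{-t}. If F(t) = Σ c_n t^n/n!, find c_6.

The EGF product rule gives c_6 = Σ_{k_1+k_2=6} C(6; k_1,k_2) · ∏ g_i(k_i), where e^{2t} gives (2)^k; e^{-t} gives (-1)^k.
g_1(k) for k = 0…6: 1, 2, 4, 8, 16, 32, 64.
g_2(k) for k = 0…6: 1, -1, 1, -1, 1, -1, 1.
c_6 = Σ_k C(6,k)·g_1(k)·g_2(6−k) = 1·1·1 + 6·2·(-1) + 15·4·1 + 20·8·(-1) + 15·16·1 + 6·32·(-1) + 1·64·1 = 1 − 12 + 60 − 160 + 240 − 192 + 64 = 1.

1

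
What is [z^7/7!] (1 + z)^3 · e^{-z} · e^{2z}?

The EGF product rule gives c_7 = Σ_{k_1+k_2+k_3=7} C(7; k_1,k_2,k_3) · ∏ g_i(k_i), where (1+z)^3 gives the falling factorial (3)_k; e^{-z} gives (-1)^k; e^{2z} gives (2)^k.
g_1(k) for k = 0…7: 1, 3, 6, 6, 0, 0, 0, 0.
g_2(k) for k = 0…7: 1, -1, 1, -1, 1, -1, 1, -1.
g_3(k) for k = 0…7: 1, 2, 4, 8, 16, 32, 64, 128.
First combine the last two factors: h(k) = Σ_j C(k,j)·g_2(j)·g_3(k−j) for k = 0…7: 1, 1, 1, 1, 1, 1, 1, 1.
c_7 = Σ_k C(7,k)·g_1(k)·h(7−k) = 1·1·1 + 7·3·1 + 21·6·1 + 35·6·1 = 1 + 21 + 126 + 210 = 358.

358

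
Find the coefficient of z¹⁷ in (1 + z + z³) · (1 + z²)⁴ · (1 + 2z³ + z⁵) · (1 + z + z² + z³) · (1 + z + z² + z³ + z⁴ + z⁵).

(1 + z + z³) has coefficients 1,1,0,1 for degrees 0…3.
(1 + z²)⁴ has coefficients 1,0,4,0,6,0,4,0,1,0,0,0,0,0,0,0,0,0 for degrees 0…17.
Multiplying by (1 + 2z³ + z⁵) gives running coefficients 1,0,4,2,6,9,4,16,1,14,0,6,0,1,0,0,0,0 for degrees 0…17.
Multiplying by (1 + z + z² + z³) gives running coefficients 1,1,5,7,12,21,21,35,30,35,31,21,20,7,7,1,1,0 for degrees 0…17.
Finally multiplying by (1 + z + z² + z³ + z⁴ + z⁵), the product of all factors after the first has coefficients 1,2,7,14,26,47,67,101,126,154,173,173,172,144,121,87,57,36 for degrees 0…17.
[z¹⁷] = 1·36 + 1·57 + 1·121 = 214.

214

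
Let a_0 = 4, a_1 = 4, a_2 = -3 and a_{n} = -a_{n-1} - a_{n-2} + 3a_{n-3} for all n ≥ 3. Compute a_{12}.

1460

The ordinary generating function has denominator 1 + t + t^2 - 3t^3.
Iterating the recurrence: a_0,…,a_{12} = 4, 4, -3, 11, 4, -24, 53, -17, -108, 284, -227, -381, 1460.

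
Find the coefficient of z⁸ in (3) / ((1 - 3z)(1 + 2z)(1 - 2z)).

34815

Partial fractions give a closed form: a_n = (27/5)·3^n + (3/5)·(-2)^n + (-3)·2^n.
At n = 8: a_8 = 34815.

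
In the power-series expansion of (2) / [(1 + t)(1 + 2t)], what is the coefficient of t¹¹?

The denominator gives the recurrence a_n = −3a_(n−1) − 2a_(n−2) for n ≥ 2; the numerator fixes a_0 = 2, a_1 = -6.
Iterating: 2, -6, 14, -30, 62, -126, 254, -510, 1022, -2046, 4094, -8190, so a_11 = -8190.

-8190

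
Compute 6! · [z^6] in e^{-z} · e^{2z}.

The EGF product rule gives c_6 = Σ_{k_1+k_2=6} C(6; k_1,k_2) · ∏ g_i(k_i), where e^{-z} gives (-1)^k; e^{2z} gives (2)^k.
g_1(k) for k = 0…6: 1, -1, 1, -1, 1, -1, 1.
g_2(k) for k = 0…6: 1, 2, 4, 8, 16, 32, 64.
c_6 = Σ_k C(6,k)·g_1(k)·g_2(6−k) = 1·1·64 + 6·(-1)·32 + 15·1·16 + 20·(-1)·8 + 15·1·4 + 6·(-1)·2 + 1·1·1 = 64 − 192 + 240 − 160 + 60 − 12 + 1 = 1.

1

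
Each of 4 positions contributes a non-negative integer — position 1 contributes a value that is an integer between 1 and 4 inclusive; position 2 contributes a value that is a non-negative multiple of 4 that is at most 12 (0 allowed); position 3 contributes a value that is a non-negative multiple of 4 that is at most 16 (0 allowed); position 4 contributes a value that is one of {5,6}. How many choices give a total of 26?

7

The generating function for the choices is (y + y^2 + y^3 + y^4)·(1 + y^4 + y^8 + y^12)·(1 + y^4 + y^8 + y^12 + y^16)·(y^5 + y^6); the count is [y^26].
(y + y^2 + y^3 + y^4) has coefficients 0,1,1,1,1 for degrees 0…4.
(1 + y^4 + y^8 + y^12) has coefficients 1,0,0,0,1,0,0,0,1,0,0,0,1,0,0,0,0,0,0,0,0,0,0,0,0,0,0 for degrees 0…26.
Multiplying by (1 + y^4 + y^8 + y^12 + y^16) gives running coefficients 1,0,0,0,2,0,0,0,3,0,0,0,4,0,0,0,4,0,0,0,3,0,0,0,2,0,0 for degrees 0…26.
Finally multiplying by (y^5 + y^6), the product of all factors after the first has coefficients 0,0,0,0,0,1,1,0,0,2,2,0,0,3,3,0,0,4,4,0,0,4,4,0,0,3,3 for degrees 0…26.
[y^26] = 1·3 + 1·0 + 1·0 + 1·4 = 7.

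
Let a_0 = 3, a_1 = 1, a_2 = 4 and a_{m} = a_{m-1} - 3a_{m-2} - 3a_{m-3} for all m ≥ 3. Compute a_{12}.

7633

The ordinary generating function has denominator 1 - t + 3t^2 + 3t^3.
Iterating the recurrence: a_0,…,a_{12} = 3, 1, 4, -8, -23, -11, 82, 184, -29, -827, -1292, 1276, 7633.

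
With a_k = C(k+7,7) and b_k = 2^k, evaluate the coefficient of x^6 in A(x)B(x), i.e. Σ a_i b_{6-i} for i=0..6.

6476

This is [x^6] in the product of the two ordinary generating functions.
Σ = 1·64 + 8·32 + 36·16 + 120·8 + 330·4 + 792·2 + 1716·1 = 6476.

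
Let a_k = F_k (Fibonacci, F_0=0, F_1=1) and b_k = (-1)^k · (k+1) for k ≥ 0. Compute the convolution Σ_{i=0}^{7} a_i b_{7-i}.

The convolution is the t^7 coefficient of A(t)B(t).
Σ = 0·(-8) + 1·7 + 1·(-6) + 2·5 + 3·(-4) + 5·3 + 8·(-2) + 13·1 = 11.

11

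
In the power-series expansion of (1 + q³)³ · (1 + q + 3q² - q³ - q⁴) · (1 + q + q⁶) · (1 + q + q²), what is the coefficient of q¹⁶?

4

(1 + q³)³ has coefficients 1,0,0,3,0,0,3,0,0,1 for degrees 0…9.
(1 + q + 3q² - q³ - q⁴) has coefficients 1,1,3,-1,-1,0,0,0,0,0,0,0,0,0,0,0,0 for degrees 0…16.
Multiplying by (1 + q + q⁶) gives running coefficients 1,2,4,2,-2,-1,1,1,3,-1,-1,0,0,0,0,0,0 for degrees 0…16.
Finally multiplying by (1 + q + q²), the product of all factors after the first has coefficients 1,3,7,8,4,-1,-2,1,5,3,1,-2,-1,0,0,0,0 for degrees 0…16.
[q¹⁶] = 1·0 + 3·0 + 3·1 + 1·1 = 4.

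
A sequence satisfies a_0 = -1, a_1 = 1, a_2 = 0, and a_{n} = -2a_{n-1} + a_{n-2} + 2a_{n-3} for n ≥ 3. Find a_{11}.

-681

The ordinary generating function has denominator 1 + 2q - q^2 - 2q^3.
Iterating the recurrence: a_0,…,a_{11} = -1, 1, 0, -1, 4, -9, 20, -41, 84, -169, 340, -681.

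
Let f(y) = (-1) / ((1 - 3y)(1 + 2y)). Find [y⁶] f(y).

The denominator gives the recurrence a_n = a_(n−1) + 6a_(n−2) for n ≥ 2; the numerator fixes a_0 = -1, a_1 = -1.
Iterating: -1, -1, -7, -13, -55, -133, -463, so a_6 = -463.

-463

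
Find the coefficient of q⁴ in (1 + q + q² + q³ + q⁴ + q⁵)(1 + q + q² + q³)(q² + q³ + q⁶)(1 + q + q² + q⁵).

(1 + q + q² + q³ + q⁴ + q⁵) has coefficients 1,1,1,1,1 for degrees 0…4.
(1 + q + q² + q³) has coefficients 1,1,1,1,0 for degrees 0…4.
Multiplying by (q² + q³ + q⁶) gives running coefficients 0,0,1,2,2 for degrees 0…4.
Finally multiplying by (1 + q + q² + q⁵), the product of all factors after the first has coefficients 0,0,1,3,5 for degrees 0…4.
[q⁴] = 1·5 + 1·3 + 1·1 + 1·0 + 1·0 = 9.

9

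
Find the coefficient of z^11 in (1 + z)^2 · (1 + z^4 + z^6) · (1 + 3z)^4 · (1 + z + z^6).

986

(1 + z)^2 has coefficients 1,2,1 for degrees 0…2.
(1 + z^4 + z^6) has coefficients 1,0,0,0,1,0,1,0,0,0,0,0 for degrees 0…11.
Multiplying by (1 + 3z)^4 gives running coefficients 1,12,54,108,82,12,55,120,135,108,81,0 for degrees 0…11.
Finally multiplying by (1 + z + z^6), the product of all factors after the first has coefficients 1,13,66,162,190,94,68,187,309,351,271,93 for degrees 0…11.
[z^11] = 1·93 + 2·271 + 1·351 = 986.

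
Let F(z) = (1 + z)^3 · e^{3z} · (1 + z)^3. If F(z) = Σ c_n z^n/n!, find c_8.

5668137

The EGF product rule gives c_8 = Σ_{k_1+k_2+k_3=8} C(8; k_1,k_2,k_3) · ∏ g_i(k_i), where (1+z)^3 gives the falling factorial (3)_k; e^{3z} gives (3)^k; (1+z)^3 gives the falling factorial (3)_k.
g_1(k) for k = 0…8: 1, 3, 6, 6, 0, 0, 0, 0, 0.
g_2(k) for k = 0…8: 1, 3, 9, 27, 81, 243, 729, 2187, 6561.
g_3(k) for k = 0…8: 1, 3, 6, 6, 0, 0, 0, 0, 0.
First combine the last two factors: h(k) = Σ_j C(k,j)·g_2(j)·g_3(k−j) for k = 0…8: 1, 6, 33, 168, 801, 3618, 15633, 65124, 263169.
c_8 = Σ_k C(8,k)·g_1(k)·h(8−k) = 1·1·263169 + 8·3·65124 + 28·6·15633 + 56·6·3618 = 263169 + 1562976 + 2626344 + 1215648 = 5668137.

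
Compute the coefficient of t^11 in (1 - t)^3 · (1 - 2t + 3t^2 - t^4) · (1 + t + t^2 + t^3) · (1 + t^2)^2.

(1 - t)^3 has coefficients 1,-3,3,-1 for degrees 0…3.
(1 - 2t + 3t^2 - t^4) has coefficients 1,-2,3,0,-1,0,0,0,0,0,0,0 for degrees 0…11.
Multiplying by (1 + t + t^2 + t^3) gives running coefficients 1,-1,2,2,0,2,-1,-1,0,0,0,0 for degrees 0…11.
Finally multiplying by (1 + t^2)^2, the product of all factors after the first has coefficients 1,-1,4,0,5,5,1,5,-2,0,-1,-1 for degrees 0…11.
[t^11] = 1·(-1) − 3·(-1) + 3·0 − 1·(-2) = 4.

4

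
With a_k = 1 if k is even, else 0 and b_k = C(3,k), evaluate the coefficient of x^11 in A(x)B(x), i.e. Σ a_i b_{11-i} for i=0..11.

4

Write out a_i and b_{11-i} for i = 0,…,11 and sum the products.
Σ = 1·0 + 0·0 + 1·0 + 0·0 + 1·0 + 0·0 + 1·0 + 0·0 + 1·1 + 0·3 + 1·3 + 0·1 = 4.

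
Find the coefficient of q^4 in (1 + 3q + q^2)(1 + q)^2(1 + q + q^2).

(1 + 3q + q^2) has coefficients 1,3,1 for degrees 0…2.
(1 + q)^2 has coefficients 1,2,1,0,0 for degrees 0…4.
Finally multiplying by (1 + q + q^2), the product of all factors after the first has coefficients 1,3,4,3,1 for degrees 0…4.
[q^4] = 1·1 + 3·3 + 1·4 = 14.

14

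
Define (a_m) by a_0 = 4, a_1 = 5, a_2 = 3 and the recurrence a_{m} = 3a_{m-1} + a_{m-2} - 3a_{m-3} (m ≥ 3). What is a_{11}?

The ordinary generating function has denominator 1 - 3y - y^2 + 3y^3.
Iterating the recurrence: a_0,…,a_{11} = 4, 5, 3, 2, -6, -25, -87, -268, -816, -2455, -7377, -22138.

-22138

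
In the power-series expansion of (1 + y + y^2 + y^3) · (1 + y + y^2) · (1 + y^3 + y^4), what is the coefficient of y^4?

5

(1 + y + y^2 + y^3) has coefficients 1,1,1,1 for degrees 0…3.
(1 + y + y^2) has coefficients 1,1,1,0,0 for degrees 0…4.
Finally multiplying by (1 + y^3 + y^4), the product of all factors after the first has coefficients 1,1,1,1,2 for degrees 0…4.
[y^4] = 1·2 + 1·1 + 1·1 + 1·1 = 5.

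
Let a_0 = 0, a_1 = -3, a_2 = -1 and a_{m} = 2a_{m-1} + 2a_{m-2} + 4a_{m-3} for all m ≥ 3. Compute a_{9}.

The ordinary generating function has denominator 1 - 2q - 2q^2 - 4q^3.
Iterating the recurrence: a_0,…,a_{9} = 0, -3, -1, -8, -30, -80, -252, -784, -2392, -7360.

-7360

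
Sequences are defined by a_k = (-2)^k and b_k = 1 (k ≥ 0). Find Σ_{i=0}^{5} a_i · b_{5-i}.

This is [x^5] in the product of the two ordinary generating functions.
Σ = 1·1 − 2·1 + 4·1 − 8·1 + 16·1 − 32·1 = -21.

-21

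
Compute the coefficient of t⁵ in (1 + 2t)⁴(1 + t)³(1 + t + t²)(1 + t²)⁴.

(1 + 2t)⁴ has coefficients 1,8,24,32,16 for degrees 0…4.
(1 + t)³ has coefficients 1,3,3,1,0,0 for degrees 0…5.
Multiplying by (1 + t + t²) gives running coefficients 1,4,7,7,4,1 for degrees 0…5.
Finally multiplying by (1 + t²)⁴, the product of all factors after the first has coefficients 1,4,11,23,38,53 for degrees 0…5.
[t⁵] = 1·53 + 8·38 + 24·23 + 32·11 + 16·4 = 1325.

1325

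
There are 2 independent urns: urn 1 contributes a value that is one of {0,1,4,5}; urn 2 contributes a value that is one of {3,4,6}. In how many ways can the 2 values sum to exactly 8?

The generating function for the choices is (1 + z + z^4 + z^5)·(z^3 + z^4 + z^6); the count is [z^8].
(1 + z + z^4 + z^5) has coefficients 1,1,0,0,1,1 for degrees 0…5.
(z^3 + z^4 + z^6) has coefficients 0,0,0,1,1,0,1,0,0 for degrees 0…8.
[z^8] = 1·0 + 1·0 + 1·1 + 1·1 = 2.

2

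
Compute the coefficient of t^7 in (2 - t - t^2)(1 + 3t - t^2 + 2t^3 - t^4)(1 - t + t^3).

-4

(2 - t - t^2) has coefficients 2,-1,-1 for degrees 0…2.
(1 + 3t - t^2 + 2t^3 - t^4) has coefficients 1,3,-1,2,-1,0,0,0 for degrees 0…7.
Finally multiplying by (1 - t + t^3), the product of all factors after the first has coefficients 1,2,-4,4,0,0,2,-1 for degrees 0…7.
[t^7] = 2·(-1) − 1·2 − 1·0 = -4.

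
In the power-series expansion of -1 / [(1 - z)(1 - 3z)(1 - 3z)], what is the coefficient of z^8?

-83653

The denominator gives the recurrence a_n = 7a_(n−1) − 15a_(n−2) + 9a_(n−3) for n ≥ 3; the numerator fixes a_0 = -1, a_1 = -7, a_2 = -34.
Iterating: -1, -7, -34, -142, -547, -2005, -7108, -24604, -83653, so a_8 = -83653.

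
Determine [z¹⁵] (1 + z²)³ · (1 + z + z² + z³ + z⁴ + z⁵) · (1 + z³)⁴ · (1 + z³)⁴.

(1 + z²)³ has coefficients 1,0,3,0,3,0,1 for degrees 0…6.
(1 + z + z² + z³ + z⁴ + z⁵) has coefficients 1,1,1,1,1,1,0,0,0,0,0,0,0,0,0,0 for degrees 0…15.
Multiplying by (1 + z³)⁴ gives running coefficients 1,1,1,5,5,5,10,10,10,10,10,10,5,5,5,1 for degrees 0…15.
Finally multiplying by (1 + z³)⁴, the product of all factors after the first has coefficients 1,1,1,9,9,9,36,36,36,84,84,84,126,126,126,126 for degrees 0…15.
[z¹⁵] = 1·126 + 3·126 + 3·84 + 1·84 = 840.

840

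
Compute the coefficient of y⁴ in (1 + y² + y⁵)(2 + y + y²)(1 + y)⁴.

(1 + y² + y⁵) has coefficients 1,0,1,0,0 for degrees 0…4.
(2 + y + y²) has coefficients 2,1,1,0,0 for degrees 0…4.
Finally multiplying by (1 + y)⁴, the product of all factors after the first has coefficients 2,9,17,18,12 for degrees 0…4.
[y⁴] = 1·12 + 1·17 = 29.

29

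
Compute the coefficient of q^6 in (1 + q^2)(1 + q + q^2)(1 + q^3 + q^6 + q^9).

2

(1 + q^2) has coefficients 1,0,1 for degrees 0…2.
(1 + q + q^2) has coefficients 1,1,1,0,0,0,0 for degrees 0…6.
Finally multiplying by (1 + q^3 + q^6 + q^9), the product of all factors after the first has coefficients 1,1,1,1,1,1,1 for degrees 0…6.
[q^6] = 1·1 + 1·1 = 2.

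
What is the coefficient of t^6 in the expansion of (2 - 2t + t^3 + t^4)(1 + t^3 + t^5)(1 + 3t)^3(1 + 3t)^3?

(2 - 2t + t^3 + t^4) has coefficients 2,-2,0,1,1 for degrees 0…4.
(1 + t^3 + t^5) has coefficients 1,0,0,1,0,1,0 for degrees 0…6.
Multiplying by (1 + 3t)^3 gives running coefficients 1,9,27,28,9,28,36 for degrees 0…6.
Finally multiplying by (1 + 3t)^3, the product of all factors after the first has coefficients 1,18,135,541,1233,1594,1287 for degrees 0…6.
[t^6] = 2·1287 − 2·1594 + 1·541 + 1·135 = 62.

62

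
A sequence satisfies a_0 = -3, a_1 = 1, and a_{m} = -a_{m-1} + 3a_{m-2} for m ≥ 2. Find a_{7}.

The ordinary generating function has denominator 1 + x - 3x^2.
Iterating the recurrence: a_0,…,a_{7} = -3, 1, -10, 13, -43, 82, -211, 457.

457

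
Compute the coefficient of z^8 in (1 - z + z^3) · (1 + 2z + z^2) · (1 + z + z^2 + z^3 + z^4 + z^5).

3

(1 - z + z^3) has coefficients 1,-1,0,1 for degrees 0…3.
(1 + 2z + z^2) has coefficients 1,2,1,0,0,0,0,0,0 for degrees 0…8.
Finally multiplying by (1 + z + z^2 + z^3 + z^4 + z^5), the product of all factors after the first has coefficients 1,3,4,4,4,4,3,1,0 for degrees 0…8.
[z^8] = 1·0 − 1·1 + 1·4 = 3.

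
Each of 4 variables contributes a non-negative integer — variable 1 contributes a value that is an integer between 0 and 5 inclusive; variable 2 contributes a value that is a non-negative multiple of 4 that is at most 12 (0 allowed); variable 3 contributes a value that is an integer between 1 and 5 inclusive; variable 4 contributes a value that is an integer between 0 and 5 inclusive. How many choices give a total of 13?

45

The generating function for the choices is (1 + t + t^2 + t^3 + t^4 + t^5)·(1 + t^4 + t^8 + t^12)·(t + t^2 + t^3 + t^4 + t^5)·(1 + t + t^2 + t^3 + t^4 + t^5); the count is [t^13].
(1 + t + t^2 + t^3 + t^4 + t^5) has coefficients 1,1,1,1,1,1 for degrees 0…5.
(1 + t^4 + t^8 + t^12) has coefficients 1,0,0,0,1,0,0,0,1,0,0,0,1,0 for degrees 0…13.
Multiplying by (t + t^2 + t^3 + t^4 + t^5) gives running coefficients 0,1,1,1,1,2,1,1,1,2,1,1,1,2 for degrees 0…13.
Finally multiplying by (1 + t + t^2 + t^3 + t^4 + t^5), the product of all factors after the first has coefficients 0,1,2,3,4,6,7,7,7,8,8,7,7,8 for degrees 0…13.
[t^13] = 1·8 + 1·7 + 1·7 + 1·8 + 1·8 + 1·7 = 45.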